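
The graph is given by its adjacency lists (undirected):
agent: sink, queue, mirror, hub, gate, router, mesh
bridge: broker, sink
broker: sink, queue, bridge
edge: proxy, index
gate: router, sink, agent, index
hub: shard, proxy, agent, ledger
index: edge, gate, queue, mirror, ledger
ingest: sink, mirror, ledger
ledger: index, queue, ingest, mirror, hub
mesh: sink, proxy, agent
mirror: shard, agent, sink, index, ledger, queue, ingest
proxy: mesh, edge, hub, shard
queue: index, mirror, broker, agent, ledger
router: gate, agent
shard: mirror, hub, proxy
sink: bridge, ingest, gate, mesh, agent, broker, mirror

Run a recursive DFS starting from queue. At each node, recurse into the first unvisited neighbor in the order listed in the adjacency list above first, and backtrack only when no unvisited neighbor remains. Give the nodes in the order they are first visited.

Visit queue
queue → index
index → edge
edge → proxy
proxy → mesh
mesh → sink
sink → bridge
bridge → broker
sink → ingest
ingest → mirror
mirror → shard
shard → hub
hub → agent
agent → gate
gate → router
hub → ledger

queue index edge proxy mesh sink bridge broker ingest mirror shard hub agent gate router ledger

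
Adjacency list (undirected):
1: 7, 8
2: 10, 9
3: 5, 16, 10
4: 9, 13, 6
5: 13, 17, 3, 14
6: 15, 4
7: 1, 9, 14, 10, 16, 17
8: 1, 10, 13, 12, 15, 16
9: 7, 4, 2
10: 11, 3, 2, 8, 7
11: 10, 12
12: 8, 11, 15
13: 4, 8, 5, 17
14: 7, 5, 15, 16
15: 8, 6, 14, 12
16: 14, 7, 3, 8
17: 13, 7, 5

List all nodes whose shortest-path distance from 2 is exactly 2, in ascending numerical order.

3, 4, 7, 8, 11

Level 0: 2
Level 1: 9, 10
Level 2: 3, 4, 7, 8, 11
Level 3: 1, 5, 6, 12, 13, 14, 15, 16, 17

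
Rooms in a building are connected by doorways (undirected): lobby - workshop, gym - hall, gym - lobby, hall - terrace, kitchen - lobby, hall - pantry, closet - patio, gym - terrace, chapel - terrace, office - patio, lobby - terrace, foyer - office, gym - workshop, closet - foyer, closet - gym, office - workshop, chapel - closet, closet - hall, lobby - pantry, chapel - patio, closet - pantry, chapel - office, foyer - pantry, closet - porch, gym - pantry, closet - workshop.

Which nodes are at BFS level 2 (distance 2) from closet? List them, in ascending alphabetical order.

Level 0: closet
Level 1: chapel, foyer, gym, hall, pantry, patio, porch, workshop
Level 2: lobby, office, terrace
Level 3: kitchen

lobby, office, terrace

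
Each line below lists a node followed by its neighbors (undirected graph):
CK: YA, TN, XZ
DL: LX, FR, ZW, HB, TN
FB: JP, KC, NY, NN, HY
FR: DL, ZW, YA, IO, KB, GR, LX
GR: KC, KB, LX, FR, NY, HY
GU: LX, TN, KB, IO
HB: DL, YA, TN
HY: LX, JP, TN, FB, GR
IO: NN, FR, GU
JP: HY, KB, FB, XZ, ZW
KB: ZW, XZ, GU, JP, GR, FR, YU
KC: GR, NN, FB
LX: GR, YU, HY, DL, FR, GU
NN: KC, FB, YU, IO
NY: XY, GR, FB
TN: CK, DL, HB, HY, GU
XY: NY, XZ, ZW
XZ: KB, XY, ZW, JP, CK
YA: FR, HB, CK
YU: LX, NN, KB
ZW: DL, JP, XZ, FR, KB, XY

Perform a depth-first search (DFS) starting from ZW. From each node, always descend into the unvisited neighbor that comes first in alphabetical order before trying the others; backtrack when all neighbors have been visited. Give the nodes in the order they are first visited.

ZW -> DL -> FR -> GR -> HY -> FB -> JP -> KB -> GU -> IO -> NN -> KC -> YU -> LX -> TN -> CK -> XZ -> XY -> NY -> YA -> HB

Visit ZW
ZW → DL
DL → FR
FR → GR
GR → HY
HY → FB
FB → JP
JP → KB
KB → GU
GU → IO
IO → NN
NN → KC
NN → YU
YU → LX
GU → TN
TN → CK
CK → XZ
XZ → XY
XY → NY
CK → YA
YA → HB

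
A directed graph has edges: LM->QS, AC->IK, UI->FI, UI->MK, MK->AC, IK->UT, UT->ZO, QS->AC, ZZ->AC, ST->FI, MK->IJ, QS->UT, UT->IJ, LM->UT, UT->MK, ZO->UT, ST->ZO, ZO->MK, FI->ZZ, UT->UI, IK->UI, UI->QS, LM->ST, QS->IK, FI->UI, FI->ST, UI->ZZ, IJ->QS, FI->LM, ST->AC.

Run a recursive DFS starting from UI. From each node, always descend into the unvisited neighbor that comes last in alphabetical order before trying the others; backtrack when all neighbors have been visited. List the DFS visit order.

Visit UI
UI → ZZ
ZZ → AC
AC → IK
IK → UT
UT → ZO
ZO → MK
MK → IJ
IJ → QS
UI → FI
FI → ST
FI → LM

UI ZZ AC IK UT ZO MK IJ QS FI ST LM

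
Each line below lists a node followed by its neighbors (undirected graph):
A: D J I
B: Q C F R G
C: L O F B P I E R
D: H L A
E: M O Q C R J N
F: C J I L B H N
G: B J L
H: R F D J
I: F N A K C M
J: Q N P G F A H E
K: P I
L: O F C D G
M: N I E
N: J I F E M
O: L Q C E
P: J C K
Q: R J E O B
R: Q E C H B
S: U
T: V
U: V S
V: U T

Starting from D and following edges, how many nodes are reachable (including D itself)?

18

BFS from D visits: D, A, H, L, I, J, F, R, C, G, O, K, M, N, E, P, Q, B
Reachable nodes: 18 of 22 total.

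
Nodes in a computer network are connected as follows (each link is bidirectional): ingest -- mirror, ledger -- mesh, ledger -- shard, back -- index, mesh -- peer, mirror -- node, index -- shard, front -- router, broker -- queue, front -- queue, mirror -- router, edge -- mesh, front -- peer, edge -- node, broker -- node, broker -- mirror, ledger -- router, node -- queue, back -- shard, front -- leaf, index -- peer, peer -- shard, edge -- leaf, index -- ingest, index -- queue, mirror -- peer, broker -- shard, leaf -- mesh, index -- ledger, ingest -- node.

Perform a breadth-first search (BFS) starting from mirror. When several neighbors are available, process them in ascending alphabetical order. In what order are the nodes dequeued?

mirror -> broker -> ingest -> node -> peer -> router -> queue -> shard -> index -> edge -> front -> mesh -> ledger -> back -> leaf

Visit mirror; enqueue broker, ingest, node, peer, router → queue [broker, ingest, node, peer, router]
Visit broker; enqueue queue, shard → queue [ingest, node, peer, router, queue, shard]
Visit ingest; enqueue index → queue [node, peer, router, queue, shard, index]
Visit node; enqueue edge → queue [peer, router, queue, shard, index, edge]
Visit peer; enqueue front, mesh → queue [router, queue, shard, index, edge, front, mesh]
Visit router; enqueue ledger → queue [queue, shard, index, edge, front, mesh, ledger]
Visit queue → queue [shard, index, edge, front, mesh, ledger]
Visit shard; enqueue back → queue [index, edge, front, mesh, ledger, back]
Visit index → queue [edge, front, mesh, ledger, back]
Visit edge; enqueue leaf → queue [front, mesh, ledger, back, leaf]
Visit front → queue [mesh, ledger, back, leaf]
Visit mesh → queue [ledger, back, leaf]
Visit ledger → queue [back, leaf]
Visit back → queue [leaf]
Visit leaf → queue []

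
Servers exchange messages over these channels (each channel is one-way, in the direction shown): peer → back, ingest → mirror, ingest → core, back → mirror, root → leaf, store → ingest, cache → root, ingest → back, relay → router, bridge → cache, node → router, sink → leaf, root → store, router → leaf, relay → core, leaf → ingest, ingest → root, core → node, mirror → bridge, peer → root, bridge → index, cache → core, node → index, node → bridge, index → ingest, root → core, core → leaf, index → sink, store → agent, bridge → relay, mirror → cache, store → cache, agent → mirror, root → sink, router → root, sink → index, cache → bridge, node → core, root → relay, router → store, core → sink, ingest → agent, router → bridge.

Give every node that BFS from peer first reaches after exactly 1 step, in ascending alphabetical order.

back, root

Level 0: peer
Level 1: back, root
Level 2: core, leaf, mirror, relay, sink, store
Level 3: agent, bridge, cache, index, ingest, node, router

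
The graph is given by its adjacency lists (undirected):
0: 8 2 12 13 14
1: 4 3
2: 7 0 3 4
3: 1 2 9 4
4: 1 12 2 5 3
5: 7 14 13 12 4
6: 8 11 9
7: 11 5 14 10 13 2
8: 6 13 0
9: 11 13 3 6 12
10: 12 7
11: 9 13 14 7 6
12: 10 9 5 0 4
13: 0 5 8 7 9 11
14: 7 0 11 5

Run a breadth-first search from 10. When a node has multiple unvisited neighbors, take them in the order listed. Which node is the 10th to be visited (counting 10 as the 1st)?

13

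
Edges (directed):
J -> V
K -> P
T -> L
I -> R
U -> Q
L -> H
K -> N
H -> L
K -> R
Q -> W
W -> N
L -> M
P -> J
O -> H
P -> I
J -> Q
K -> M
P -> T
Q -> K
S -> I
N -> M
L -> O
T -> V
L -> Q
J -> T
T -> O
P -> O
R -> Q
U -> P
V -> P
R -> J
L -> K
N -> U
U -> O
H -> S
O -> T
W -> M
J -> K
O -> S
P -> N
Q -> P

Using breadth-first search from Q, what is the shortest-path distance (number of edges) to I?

2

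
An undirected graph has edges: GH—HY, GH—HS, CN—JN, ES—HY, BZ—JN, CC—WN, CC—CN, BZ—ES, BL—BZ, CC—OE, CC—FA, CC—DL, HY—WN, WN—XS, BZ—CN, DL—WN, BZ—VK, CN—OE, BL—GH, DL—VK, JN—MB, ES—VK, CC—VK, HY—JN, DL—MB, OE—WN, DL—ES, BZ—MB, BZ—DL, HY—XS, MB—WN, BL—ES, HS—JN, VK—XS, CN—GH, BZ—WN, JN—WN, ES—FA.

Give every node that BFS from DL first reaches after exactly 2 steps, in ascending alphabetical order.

BL, CN, FA, HY, JN, OE, XS

Level 0: DL
Level 1: BZ, CC, ES, MB, VK, WN
Level 2: BL, CN, FA, HY, JN, OE, XS
Level 3: GH, HS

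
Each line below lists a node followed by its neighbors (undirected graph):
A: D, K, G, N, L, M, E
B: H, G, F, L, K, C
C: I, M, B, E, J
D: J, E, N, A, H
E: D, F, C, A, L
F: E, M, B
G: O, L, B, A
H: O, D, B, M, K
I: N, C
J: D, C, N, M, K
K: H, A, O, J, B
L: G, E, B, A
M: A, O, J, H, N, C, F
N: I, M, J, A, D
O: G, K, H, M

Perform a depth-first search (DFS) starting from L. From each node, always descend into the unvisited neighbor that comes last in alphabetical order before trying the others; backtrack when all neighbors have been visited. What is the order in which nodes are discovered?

L -> G -> O -> M -> N -> J -> K -> H -> D -> E -> F -> B -> C -> I -> A

Visit L
L → G
G → O
O → M
M → N
N → J
J → K
K → H
H → D
D → E
E → F
F → B
B → C
C → I
E → A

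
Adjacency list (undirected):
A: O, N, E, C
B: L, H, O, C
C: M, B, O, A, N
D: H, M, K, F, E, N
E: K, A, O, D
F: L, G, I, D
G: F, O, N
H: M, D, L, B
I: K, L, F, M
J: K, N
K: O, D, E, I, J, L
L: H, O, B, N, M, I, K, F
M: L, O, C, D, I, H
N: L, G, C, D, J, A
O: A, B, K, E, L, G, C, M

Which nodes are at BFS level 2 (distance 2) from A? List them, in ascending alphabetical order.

B, D, G, J, K, L, M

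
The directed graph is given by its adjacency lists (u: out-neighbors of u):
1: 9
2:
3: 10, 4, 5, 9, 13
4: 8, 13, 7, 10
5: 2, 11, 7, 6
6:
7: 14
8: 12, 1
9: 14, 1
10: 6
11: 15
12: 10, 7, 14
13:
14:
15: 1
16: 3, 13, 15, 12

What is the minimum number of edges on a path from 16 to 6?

Level 0: 16
Level 1: 3, 12, 13, 15
Level 2: 1, 4, 5, 7, 9, 10, 14
Level 3: 2, 6, 8, 11
6 first appears at level 3.

3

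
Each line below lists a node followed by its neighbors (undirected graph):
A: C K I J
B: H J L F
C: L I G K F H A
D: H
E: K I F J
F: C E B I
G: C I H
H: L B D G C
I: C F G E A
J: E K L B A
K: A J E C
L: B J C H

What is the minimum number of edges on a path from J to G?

3

Level 0: J
Level 1: A, B, E, K, L
Level 2: C, F, H, I
Level 3: D, G
G first appears at level 3.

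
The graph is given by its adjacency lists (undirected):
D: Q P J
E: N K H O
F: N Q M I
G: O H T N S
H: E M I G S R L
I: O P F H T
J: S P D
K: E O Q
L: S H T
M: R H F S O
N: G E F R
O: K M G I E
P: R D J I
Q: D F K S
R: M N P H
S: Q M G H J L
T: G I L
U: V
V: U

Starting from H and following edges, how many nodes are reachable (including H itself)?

17

BFS from H visits: H, E, M, I, G, S, R, L, N, K, O, F, P, T, Q, J, D
Reachable nodes: 17 of 19 total.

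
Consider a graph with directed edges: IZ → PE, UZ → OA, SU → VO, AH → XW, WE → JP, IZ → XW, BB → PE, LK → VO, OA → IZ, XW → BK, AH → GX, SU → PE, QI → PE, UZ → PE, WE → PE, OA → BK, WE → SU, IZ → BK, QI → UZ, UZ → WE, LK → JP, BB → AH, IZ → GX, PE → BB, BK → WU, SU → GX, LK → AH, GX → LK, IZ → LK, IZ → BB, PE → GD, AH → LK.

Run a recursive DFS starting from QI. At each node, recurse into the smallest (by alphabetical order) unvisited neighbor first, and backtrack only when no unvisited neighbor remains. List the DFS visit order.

QI PE BB AH GX LK JP VO XW BK WU GD UZ OA IZ WE SU

Visit QI
QI → PE
PE → BB
BB → AH
AH → GX
GX → LK
LK → JP
LK → VO
AH → XW
XW → BK
BK → WU
PE → GD
QI → UZ
UZ → OA
OA → IZ
UZ → WE
WE → SU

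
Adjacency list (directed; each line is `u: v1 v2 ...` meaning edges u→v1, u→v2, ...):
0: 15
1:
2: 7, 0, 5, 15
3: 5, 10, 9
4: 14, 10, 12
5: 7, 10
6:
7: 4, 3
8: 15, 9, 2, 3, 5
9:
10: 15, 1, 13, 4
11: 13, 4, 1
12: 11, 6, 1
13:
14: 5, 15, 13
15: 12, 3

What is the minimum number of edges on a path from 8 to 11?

Level 0: 8
Level 1: 2, 3, 5, 9, 15
Level 2: 0, 7, 10, 12
Level 3: 1, 4, 6, 11, 13
Level 4: 14
11 first appears at level 3.

3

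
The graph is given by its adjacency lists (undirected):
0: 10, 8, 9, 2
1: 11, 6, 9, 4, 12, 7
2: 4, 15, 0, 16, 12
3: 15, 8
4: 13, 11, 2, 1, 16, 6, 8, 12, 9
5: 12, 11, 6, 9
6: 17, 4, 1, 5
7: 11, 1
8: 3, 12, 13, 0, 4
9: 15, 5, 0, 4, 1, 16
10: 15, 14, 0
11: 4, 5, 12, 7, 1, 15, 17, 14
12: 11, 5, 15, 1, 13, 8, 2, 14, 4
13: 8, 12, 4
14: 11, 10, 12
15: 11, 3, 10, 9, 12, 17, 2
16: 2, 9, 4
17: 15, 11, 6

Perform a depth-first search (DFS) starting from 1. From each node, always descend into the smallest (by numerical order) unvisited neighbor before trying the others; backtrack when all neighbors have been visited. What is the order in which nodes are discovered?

1, 4, 2, 0, 8, 3, 15, 9, 5, 6, 17, 11, 7, 12, 13, 14, 10, 16

Visit 1
1 → 4
4 → 2
2 → 0
0 → 8
8 → 3
3 → 15
15 → 9
9 → 5
5 → 6
6 → 17
17 → 11
11 → 7
11 → 12
12 → 13
12 → 14
14 → 10
9 → 16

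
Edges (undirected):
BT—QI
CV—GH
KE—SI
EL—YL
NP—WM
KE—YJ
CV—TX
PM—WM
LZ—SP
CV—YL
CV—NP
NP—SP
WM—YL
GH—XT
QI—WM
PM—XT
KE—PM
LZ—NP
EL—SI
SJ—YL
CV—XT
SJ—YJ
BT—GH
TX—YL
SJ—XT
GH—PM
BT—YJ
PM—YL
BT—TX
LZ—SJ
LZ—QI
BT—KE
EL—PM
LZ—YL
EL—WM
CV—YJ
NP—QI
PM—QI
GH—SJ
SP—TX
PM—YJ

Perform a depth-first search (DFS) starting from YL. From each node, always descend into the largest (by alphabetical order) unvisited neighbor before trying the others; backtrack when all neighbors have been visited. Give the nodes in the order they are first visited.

Visit YL
YL → WM
WM → QI
QI → PM
PM → YJ
YJ → SJ
SJ → XT
XT → GH
GH → CV
CV → TX
TX → SP
SP → NP
NP → LZ
TX → BT
BT → KE
KE → SI
SI → EL

YL, WM, QI, PM, YJ, SJ, XT, GH, CV, TX, SP, NP, LZ, BT, KE, SI, EL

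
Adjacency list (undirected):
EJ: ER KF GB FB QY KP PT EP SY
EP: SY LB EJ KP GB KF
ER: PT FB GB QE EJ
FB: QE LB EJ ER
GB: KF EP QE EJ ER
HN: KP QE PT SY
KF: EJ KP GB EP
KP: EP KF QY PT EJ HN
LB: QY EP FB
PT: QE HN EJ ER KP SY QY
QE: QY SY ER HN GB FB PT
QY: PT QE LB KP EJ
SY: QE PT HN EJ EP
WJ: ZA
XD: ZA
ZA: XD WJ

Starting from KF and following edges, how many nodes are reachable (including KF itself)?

13

BFS from KF visits: KF, EJ, KP, GB, EP, ER, FB, QY, PT, SY, HN, QE, LB
Reachable nodes: 13 of 16 total.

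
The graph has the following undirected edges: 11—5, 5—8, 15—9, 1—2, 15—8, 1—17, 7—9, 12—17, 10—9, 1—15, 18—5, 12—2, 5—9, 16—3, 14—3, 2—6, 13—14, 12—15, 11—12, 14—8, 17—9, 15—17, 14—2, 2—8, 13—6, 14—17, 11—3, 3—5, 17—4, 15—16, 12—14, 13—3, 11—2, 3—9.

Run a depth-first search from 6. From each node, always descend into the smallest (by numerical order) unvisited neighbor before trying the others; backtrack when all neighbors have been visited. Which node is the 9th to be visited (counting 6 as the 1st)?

7

Visit 6
6 → 2
2 → 1
1 → 15
15 → 8
8 → 5
5 → 3
3 → 9
9 → 7
9 → 10
9 → 17
17 → 4
17 → 12
12 → 11
12 → 14
14 → 13
3 → 16
5 → 18

Visit order: 6, 2, 1, 15, 8, 5, 3, 9, 7, 10, 17, 4, 12, 11, 14, 13, 16, 18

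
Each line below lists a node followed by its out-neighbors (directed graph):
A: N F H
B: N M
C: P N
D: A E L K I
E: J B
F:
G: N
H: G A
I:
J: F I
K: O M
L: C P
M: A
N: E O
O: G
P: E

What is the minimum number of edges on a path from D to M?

2

Level 0: D
Level 1: A, E, I, K, L
Level 2: B, C, F, H, J, M, N, O, P
Level 3: G
M first appears at level 2.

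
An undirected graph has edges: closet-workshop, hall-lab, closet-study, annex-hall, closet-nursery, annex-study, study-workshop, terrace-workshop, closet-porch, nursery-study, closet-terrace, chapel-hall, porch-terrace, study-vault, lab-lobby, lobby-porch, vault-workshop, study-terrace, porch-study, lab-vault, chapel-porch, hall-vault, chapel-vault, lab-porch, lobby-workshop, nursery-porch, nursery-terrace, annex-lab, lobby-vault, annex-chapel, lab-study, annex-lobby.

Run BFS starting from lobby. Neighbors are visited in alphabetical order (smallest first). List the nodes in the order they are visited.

lobby, annex, lab, porch, vault, workshop, chapel, hall, study, closet, nursery, terrace

Visit lobby; enqueue annex, lab, porch, vault, workshop → queue [annex, lab, porch, vault, workshop]
Visit annex; enqueue chapel, hall, study → queue [lab, porch, vault, workshop, chapel, hall, study]
Visit lab → queue [porch, vault, workshop, chapel, hall, study]
Visit porch; enqueue closet, nursery, terrace → queue [vault, workshop, chapel, hall, study, closet, nursery, terrace]
Visit vault → queue [workshop, chapel, hall, study, closet, nursery, terrace]
Visit workshop → queue [chapel, hall, study, closet, nursery, terrace]
Visit chapel → queue [hall, study, closet, nursery, terrace]
Visit hall → queue [study, closet, nursery, terrace]
Visit study → queue [closet, nursery, terrace]
Visit closet → queue [nursery, terrace]
Visit nursery → queue [terrace]
Visit terrace → queue []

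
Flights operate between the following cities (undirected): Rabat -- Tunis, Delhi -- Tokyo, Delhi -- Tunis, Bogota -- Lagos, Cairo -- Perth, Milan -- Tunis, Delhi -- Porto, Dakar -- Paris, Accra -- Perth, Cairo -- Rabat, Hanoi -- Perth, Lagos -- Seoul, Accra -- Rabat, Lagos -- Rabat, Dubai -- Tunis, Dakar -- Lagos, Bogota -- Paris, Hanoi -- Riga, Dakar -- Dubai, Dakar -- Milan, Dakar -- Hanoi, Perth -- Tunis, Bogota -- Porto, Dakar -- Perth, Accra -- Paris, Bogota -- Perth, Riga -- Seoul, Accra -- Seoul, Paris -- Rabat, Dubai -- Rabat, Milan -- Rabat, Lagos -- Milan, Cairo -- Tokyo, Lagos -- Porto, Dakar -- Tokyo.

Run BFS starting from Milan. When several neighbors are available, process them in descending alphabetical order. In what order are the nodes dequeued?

Visit Milan; enqueue Tunis, Rabat, Lagos, Dakar → queue [Tunis, Rabat, Lagos, Dakar]
Visit Tunis; enqueue Perth, Dubai, Delhi → queue [Rabat, Lagos, Dakar, Perth, Dubai, Delhi]
Visit Rabat; enqueue Paris, Cairo, Accra → queue [Lagos, Dakar, Perth, Dubai, Delhi, Paris, Cairo, Accra]
Visit Lagos; enqueue Seoul, Porto, Bogota → queue [Dakar, Perth, Dubai, Delhi, Paris, Cairo, Accra, Seoul, Porto, Bogota]
Visit Dakar; enqueue Tokyo, Hanoi → queue [Perth, Dubai, Delhi, Paris, Cairo, Accra, Seoul, Porto, Bogota, Tokyo, Hanoi]
Visit Perth → queue [Dubai, Delhi, Paris, Cairo, Accra, Seoul, Porto, Bogota, Tokyo, Hanoi]
Visit Dubai → queue [Delhi, Paris, Cairo, Accra, Seoul, Porto, Bogota, Tokyo, Hanoi]
Visit Delhi → queue [Paris, Cairo, Accra, Seoul, Porto, Bogota, Tokyo, Hanoi]
Visit Paris → queue [Cairo, Accra, Seoul, Porto, Bogota, Tokyo, Hanoi]
Visit Cairo → queue [Accra, Seoul, Porto, Bogota, Tokyo, Hanoi]
Visit Accra → queue [Seoul, Porto, Bogota, Tokyo, Hanoi]
Visit Seoul; enqueue Riga → queue [Porto, Bogota, Tokyo, Hanoi, Riga]
Visit Porto → queue [Bogota, Tokyo, Hanoi, Riga]
Visit Bogota → queue [Tokyo, Hanoi, Riga]
Visit Tokyo → queue [Hanoi, Riga]
Visit Hanoi → queue [Riga]
Visit Riga → queue []

Milan → Tunis → Rabat → Lagos → Dakar → Perth → Dubai → Delhi → Paris → Cairo → Accra → Seoul → Porto → Bogota → Tokyo → Hanoi → Riga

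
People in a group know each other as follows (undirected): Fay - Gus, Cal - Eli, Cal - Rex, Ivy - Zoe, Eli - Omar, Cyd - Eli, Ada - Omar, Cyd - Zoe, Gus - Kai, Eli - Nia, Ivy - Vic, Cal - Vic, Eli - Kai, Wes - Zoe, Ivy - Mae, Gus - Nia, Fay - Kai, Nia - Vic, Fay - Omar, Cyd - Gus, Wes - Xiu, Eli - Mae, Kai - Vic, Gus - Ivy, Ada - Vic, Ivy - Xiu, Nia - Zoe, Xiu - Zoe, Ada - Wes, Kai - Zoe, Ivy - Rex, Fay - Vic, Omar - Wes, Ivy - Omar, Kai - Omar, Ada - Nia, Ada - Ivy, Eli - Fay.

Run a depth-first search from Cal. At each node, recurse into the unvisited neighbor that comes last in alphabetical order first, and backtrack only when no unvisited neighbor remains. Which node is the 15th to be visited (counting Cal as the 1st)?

Cyd

Visit Cal
Cal → Vic
Vic → Nia
Nia → Zoe
Zoe → Xiu
Xiu → Wes
Wes → Omar
Omar → Kai
Kai → Gus
Gus → Ivy
Ivy → Rex
Ivy → Mae
Mae → Eli
Eli → Fay
Eli → Cyd
Ivy → Ada

Visit order: Cal, Vic, Nia, Zoe, Xiu, Wes, Omar, Kai, Gus, Ivy, Rex, Mae, Eli, Fay, Cyd, Ada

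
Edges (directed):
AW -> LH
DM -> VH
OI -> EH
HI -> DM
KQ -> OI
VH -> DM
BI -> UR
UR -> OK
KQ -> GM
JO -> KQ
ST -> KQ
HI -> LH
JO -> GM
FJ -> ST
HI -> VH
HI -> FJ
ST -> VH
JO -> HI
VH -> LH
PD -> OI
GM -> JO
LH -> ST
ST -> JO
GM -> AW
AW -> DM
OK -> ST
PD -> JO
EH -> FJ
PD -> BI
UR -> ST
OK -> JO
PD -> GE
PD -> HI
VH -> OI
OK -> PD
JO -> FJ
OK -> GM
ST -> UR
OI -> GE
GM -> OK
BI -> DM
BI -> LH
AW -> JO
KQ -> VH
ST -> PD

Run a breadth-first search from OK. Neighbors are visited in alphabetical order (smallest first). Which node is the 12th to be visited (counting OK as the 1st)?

OI

Visit OK; enqueue GM, JO, PD, ST → queue [GM, JO, PD, ST]
Visit GM; enqueue AW → queue [JO, PD, ST, AW]
Visit JO; enqueue FJ, HI, KQ → queue [PD, ST, AW, FJ, HI, KQ]
Visit PD; enqueue BI, GE, OI → queue [ST, AW, FJ, HI, KQ, BI, GE, OI]
Visit ST; enqueue UR, VH → queue [AW, FJ, HI, KQ, BI, GE, OI, UR, VH]
Visit AW; enqueue DM, LH → queue [FJ, HI, KQ, BI, GE, OI, UR, VH, DM, LH]
Visit FJ → queue [HI, KQ, BI, GE, OI, UR, VH, DM, LH]
Visit HI → queue [KQ, BI, GE, OI, UR, VH, DM, LH]
Visit KQ → queue [BI, GE, OI, UR, VH, DM, LH]
Visit BI → queue [GE, OI, UR, VH, DM, LH]
Visit GE → queue [OI, UR, VH, DM, LH]
Visit OI; enqueue EH → queue [UR, VH, DM, LH, EH]
Visit UR → queue [VH, DM, LH, EH]
Visit VH → queue [DM, LH, EH]
Visit DM → queue [LH, EH]
Visit LH → queue [EH]
Visit EH → queue []

Visit order: OK, GM, JO, PD, ST, AW, FJ, HI, KQ, BI, GE, OI, UR, VH, DM, LH, EH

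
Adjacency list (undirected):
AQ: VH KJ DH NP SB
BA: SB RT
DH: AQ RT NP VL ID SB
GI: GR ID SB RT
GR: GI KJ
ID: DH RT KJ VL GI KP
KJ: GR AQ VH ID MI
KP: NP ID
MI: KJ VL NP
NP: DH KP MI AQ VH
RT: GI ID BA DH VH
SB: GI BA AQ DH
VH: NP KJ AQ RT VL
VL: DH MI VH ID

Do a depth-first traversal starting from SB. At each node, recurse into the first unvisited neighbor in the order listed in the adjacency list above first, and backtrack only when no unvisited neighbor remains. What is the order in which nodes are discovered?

SB, GI, GR, KJ, AQ, VH, NP, DH, RT, ID, VL, MI, KP, BA

Visit SB
SB → GI
GI → GR
GR → KJ
KJ → AQ
AQ → VH
VH → NP
NP → DH
DH → RT
RT → ID
ID → VL
VL → MI
ID → KP
RT → BA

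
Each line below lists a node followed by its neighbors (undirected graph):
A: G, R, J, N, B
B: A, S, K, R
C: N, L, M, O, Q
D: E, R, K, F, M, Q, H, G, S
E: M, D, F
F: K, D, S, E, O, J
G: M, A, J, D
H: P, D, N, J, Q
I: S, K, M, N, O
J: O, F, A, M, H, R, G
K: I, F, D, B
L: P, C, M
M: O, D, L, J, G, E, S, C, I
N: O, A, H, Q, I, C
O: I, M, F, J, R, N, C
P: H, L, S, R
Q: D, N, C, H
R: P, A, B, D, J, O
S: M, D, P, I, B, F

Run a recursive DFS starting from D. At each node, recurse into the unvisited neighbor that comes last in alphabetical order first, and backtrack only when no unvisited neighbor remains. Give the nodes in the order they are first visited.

Visit D
D → S
S → P
P → R
R → O
O → N
N → Q
Q → H
H → J
J → M
M → L
L → C
M → I
I → K
K → F
F → E
K → B
B → A
A → G

D -> S -> P -> R -> O -> N -> Q -> H -> J -> M -> L -> C -> I -> K -> F -> E -> B -> A -> G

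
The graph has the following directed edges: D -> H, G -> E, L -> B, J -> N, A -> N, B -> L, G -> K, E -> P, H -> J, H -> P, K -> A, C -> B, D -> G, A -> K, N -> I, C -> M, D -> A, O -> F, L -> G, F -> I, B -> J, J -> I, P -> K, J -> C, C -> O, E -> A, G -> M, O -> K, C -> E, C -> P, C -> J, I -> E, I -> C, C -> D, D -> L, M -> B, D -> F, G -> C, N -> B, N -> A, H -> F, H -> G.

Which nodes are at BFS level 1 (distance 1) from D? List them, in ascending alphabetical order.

A, F, G, H, L

Level 0: D
Level 1: A, F, G, H, L
Level 2: B, C, E, I, J, K, M, N, P
Level 3: O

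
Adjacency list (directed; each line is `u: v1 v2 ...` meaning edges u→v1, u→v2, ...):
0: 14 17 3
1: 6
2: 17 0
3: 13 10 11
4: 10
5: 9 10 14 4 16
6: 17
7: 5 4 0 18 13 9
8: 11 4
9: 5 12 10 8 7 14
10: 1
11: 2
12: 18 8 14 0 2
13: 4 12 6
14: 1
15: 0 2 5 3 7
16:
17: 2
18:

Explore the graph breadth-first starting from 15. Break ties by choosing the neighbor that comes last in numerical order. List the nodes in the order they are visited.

15 7 5 3 2 0 18 13 9 4 16 14 10 11 17 12 6 8 1

Visit 15; enqueue 7, 5, 3, 2, 0 → queue [7, 5, 3, 2, 0]
Visit 7; enqueue 18, 13, 9, 4 → queue [5, 3, 2, 0, 18, 13, 9, 4]
Visit 5; enqueue 16, 14, 10 → queue [3, 2, 0, 18, 13, 9, 4, 16, 14, 10]
Visit 3; enqueue 11 → queue [2, 0, 18, 13, 9, 4, 16, 14, 10, 11]
Visit 2; enqueue 17 → queue [0, 18, 13, 9, 4, 16, 14, 10, 11, 17]
Visit 0 → queue [18, 13, 9, 4, 16, 14, 10, 11, 17]
Visit 18 → queue [13, 9, 4, 16, 14, 10, 11, 17]
Visit 13; enqueue 12, 6 → queue [9, 4, 16, 14, 10, 11, 17, 12, 6]
Visit 9; enqueue 8 → queue [4, 16, 14, 10, 11, 17, 12, 6, 8]
Visit 4 → queue [16, 14, 10, 11, 17, 12, 6, 8]
Visit 16 → queue [14, 10, 11, 17, 12, 6, 8]
Visit 14; enqueue 1 → queue [10, 11, 17, 12, 6, 8, 1]
Visit 10 → queue [11, 17, 12, 6, 8, 1]
Visit 11 → queue [17, 12, 6, 8, 1]
Visit 17 → queue [12, 6, 8, 1]
Visit 12 → queue [6, 8, 1]
Visit 6 → queue [8, 1]
Visit 8 → queue [1]
Visit 1 → queue []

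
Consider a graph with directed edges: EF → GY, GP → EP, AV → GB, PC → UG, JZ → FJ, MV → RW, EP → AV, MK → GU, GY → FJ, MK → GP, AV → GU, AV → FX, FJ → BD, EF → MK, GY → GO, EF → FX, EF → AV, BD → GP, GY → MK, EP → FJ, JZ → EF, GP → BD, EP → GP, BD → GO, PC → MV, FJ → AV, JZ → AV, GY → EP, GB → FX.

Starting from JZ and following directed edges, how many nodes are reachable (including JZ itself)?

13

BFS from JZ visits: JZ, FJ, EF, AV, BD, MK, GY, FX, GU, GB, GP, GO, EP
Reachable nodes: 13 of 17 total.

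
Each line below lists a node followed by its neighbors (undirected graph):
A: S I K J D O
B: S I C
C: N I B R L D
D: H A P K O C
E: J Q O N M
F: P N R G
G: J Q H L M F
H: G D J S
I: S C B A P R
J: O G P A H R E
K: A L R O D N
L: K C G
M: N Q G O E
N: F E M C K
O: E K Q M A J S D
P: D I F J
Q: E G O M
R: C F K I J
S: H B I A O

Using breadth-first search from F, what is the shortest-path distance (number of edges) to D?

2

Level 0: F
Level 1: G, N, P, R
Level 2: C, D, E, H, I, J, K, L, M, Q
Level 3: A, B, O, S
D first appears at level 2.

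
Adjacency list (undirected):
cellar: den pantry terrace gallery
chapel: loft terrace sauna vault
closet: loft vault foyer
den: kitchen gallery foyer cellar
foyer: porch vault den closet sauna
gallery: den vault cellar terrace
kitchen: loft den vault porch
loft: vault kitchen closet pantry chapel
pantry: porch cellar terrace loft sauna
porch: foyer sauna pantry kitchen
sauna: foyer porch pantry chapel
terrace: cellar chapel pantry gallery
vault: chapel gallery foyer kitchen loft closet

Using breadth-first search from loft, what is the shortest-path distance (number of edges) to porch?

Level 0: loft
Level 1: chapel, closet, kitchen, pantry, vault
Level 2: cellar, den, foyer, gallery, porch, sauna, terrace
porch first appears at level 2.

2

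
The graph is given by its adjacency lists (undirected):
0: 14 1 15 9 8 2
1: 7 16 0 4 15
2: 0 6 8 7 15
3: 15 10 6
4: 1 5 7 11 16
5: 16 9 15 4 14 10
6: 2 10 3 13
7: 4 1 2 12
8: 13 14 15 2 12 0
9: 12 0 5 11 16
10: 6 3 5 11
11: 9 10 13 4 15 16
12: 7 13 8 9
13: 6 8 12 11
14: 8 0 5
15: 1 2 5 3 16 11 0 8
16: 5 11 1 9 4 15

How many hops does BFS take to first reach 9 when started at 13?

2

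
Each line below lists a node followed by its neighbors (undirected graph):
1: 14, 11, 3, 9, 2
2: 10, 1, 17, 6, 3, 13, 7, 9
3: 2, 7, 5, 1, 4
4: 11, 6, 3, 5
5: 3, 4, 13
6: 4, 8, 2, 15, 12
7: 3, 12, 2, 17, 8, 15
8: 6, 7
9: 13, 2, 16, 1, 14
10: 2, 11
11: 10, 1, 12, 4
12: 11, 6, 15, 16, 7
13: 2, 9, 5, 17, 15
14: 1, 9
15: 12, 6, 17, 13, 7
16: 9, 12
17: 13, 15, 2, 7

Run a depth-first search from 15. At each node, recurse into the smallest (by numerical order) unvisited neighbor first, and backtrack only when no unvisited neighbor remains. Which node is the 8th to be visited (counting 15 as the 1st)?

Visit 15
15 → 6
6 → 2
2 → 1
1 → 3
3 → 4
4 → 5
5 → 13
13 → 9
9 → 14
9 → 16
16 → 12
12 → 7
7 → 8
7 → 17
12 → 11
11 → 10

Visit order: 15, 6, 2, 1, 3, 4, 5, 13, 9, 14, 16, 12, 7, 8, 17, 11, 10

13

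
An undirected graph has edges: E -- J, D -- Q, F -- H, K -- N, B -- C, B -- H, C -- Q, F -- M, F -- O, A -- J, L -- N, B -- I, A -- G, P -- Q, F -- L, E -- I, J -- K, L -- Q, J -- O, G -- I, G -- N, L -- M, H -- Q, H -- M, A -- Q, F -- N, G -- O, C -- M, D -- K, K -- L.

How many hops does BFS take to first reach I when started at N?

Level 0: N
Level 1: F, G, K, L
Level 2: A, D, H, I, J, M, O, Q
Level 3: B, C, E, P
I first appears at level 2.

2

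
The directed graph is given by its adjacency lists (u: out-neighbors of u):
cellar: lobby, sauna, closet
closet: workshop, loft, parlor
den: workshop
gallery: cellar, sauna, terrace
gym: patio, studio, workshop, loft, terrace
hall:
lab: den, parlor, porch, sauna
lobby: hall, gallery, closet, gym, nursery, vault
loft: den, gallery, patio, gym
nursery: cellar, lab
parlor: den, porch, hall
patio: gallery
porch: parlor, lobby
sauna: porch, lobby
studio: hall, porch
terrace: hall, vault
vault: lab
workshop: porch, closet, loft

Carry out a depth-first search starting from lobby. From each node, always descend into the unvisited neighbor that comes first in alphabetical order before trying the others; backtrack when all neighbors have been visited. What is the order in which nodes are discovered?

lobby, closet, loft, den, workshop, porch, parlor, hall, gallery, cellar, sauna, terrace, vault, lab, gym, patio, studio, nursery

Visit lobby
lobby → closet
closet → loft
loft → den
den → workshop
workshop → porch
porch → parlor
parlor → hall
loft → gallery
gallery → cellar
cellar → sauna
gallery → terrace
terrace → vault
vault → lab
loft → gym
gym → patio
gym → studio
lobby → nursery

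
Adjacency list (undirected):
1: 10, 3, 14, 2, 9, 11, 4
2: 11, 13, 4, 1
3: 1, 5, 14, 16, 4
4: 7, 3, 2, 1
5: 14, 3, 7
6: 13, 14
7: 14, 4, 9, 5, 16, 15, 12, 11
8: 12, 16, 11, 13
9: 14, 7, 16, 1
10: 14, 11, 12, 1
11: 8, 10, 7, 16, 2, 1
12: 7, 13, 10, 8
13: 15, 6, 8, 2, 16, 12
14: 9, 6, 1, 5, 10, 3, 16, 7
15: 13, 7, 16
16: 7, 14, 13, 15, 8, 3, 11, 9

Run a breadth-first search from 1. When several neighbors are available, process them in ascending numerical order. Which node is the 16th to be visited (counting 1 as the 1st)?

15

Visit 1; enqueue 2, 3, 4, 9, 10, 11, 14 → queue [2, 3, 4, 9, 10, 11, 14]
Visit 2; enqueue 13 → queue [3, 4, 9, 10, 11, 14, 13]
Visit 3; enqueue 5, 16 → queue [4, 9, 10, 11, 14, 13, 5, 16]
Visit 4; enqueue 7 → queue [9, 10, 11, 14, 13, 5, 16, 7]
Visit 9 → queue [10, 11, 14, 13, 5, 16, 7]
Visit 10; enqueue 12 → queue [11, 14, 13, 5, 16, 7, 12]
Visit 11; enqueue 8 → queue [14, 13, 5, 16, 7, 12, 8]
Visit 14; enqueue 6 → queue [13, 5, 16, 7, 12, 8, 6]
Visit 13; enqueue 15 → queue [5, 16, 7, 12, 8, 6, 15]
Visit 5 → queue [16, 7, 12, 8, 6, 15]
Visit 16 → queue [7, 12, 8, 6, 15]
Visit 7 → queue [12, 8, 6, 15]
Visit 12 → queue [8, 6, 15]
Visit 8 → queue [6, 15]
Visit 6 → queue [15]
Visit 15 → queue []

Visit order: 1, 2, 3, 4, 9, 10, 11, 14, 13, 5, 16, 7, 12, 8, 6, 15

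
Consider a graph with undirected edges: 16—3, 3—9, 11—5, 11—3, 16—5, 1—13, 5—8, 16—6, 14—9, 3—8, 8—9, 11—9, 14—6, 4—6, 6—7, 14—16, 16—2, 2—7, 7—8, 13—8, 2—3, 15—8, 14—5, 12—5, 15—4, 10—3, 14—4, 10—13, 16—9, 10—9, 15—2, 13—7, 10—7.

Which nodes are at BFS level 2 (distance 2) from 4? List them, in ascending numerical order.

2, 5, 7, 8, 9, 16

Level 0: 4
Level 1: 6, 14, 15
Level 2: 2, 5, 7, 8, 9, 16
Level 3: 3, 10, 11, 12, 13
Level 4: 1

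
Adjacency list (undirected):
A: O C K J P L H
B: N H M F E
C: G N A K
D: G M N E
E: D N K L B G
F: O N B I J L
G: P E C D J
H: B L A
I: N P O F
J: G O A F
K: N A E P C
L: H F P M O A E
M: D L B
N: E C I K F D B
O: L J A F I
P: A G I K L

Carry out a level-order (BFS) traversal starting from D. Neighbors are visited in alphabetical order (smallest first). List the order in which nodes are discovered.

Visit D; enqueue E, G, M, N → queue [E, G, M, N]
Visit E; enqueue B, K, L → queue [G, M, N, B, K, L]
Visit G; enqueue C, J, P → queue [M, N, B, K, L, C, J, P]
Visit M → queue [N, B, K, L, C, J, P]
Visit N; enqueue F, I → queue [B, K, L, C, J, P, F, I]
Visit B; enqueue H → queue [K, L, C, J, P, F, I, H]
Visit K; enqueue A → queue [L, C, J, P, F, I, H, A]
Visit L; enqueue O → queue [C, J, P, F, I, H, A, O]
Visit C → queue [J, P, F, I, H, A, O]
Visit J → queue [P, F, I, H, A, O]
Visit P → queue [F, I, H, A, O]
Visit F → queue [I, H, A, O]
Visit I → queue [H, A, O]
Visit H → queue [A, O]
Visit A → queue [O]
Visit O → queue []

D, E, G, M, N, B, K, L, C, J, P, F, I, H, A, O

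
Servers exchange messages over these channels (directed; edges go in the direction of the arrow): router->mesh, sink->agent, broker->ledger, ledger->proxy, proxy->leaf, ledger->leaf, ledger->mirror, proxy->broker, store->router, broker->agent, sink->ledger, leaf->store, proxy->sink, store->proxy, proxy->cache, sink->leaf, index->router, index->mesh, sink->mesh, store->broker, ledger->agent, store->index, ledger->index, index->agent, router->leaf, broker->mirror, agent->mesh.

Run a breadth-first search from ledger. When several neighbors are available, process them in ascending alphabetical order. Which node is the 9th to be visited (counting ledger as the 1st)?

Visit ledger; enqueue agent, index, leaf, mirror, proxy → queue [agent, index, leaf, mirror, proxy]
Visit agent; enqueue mesh → queue [index, leaf, mirror, proxy, mesh]
Visit index; enqueue router → queue [leaf, mirror, proxy, mesh, router]
Visit leaf; enqueue store → queue [mirror, proxy, mesh, router, store]
Visit mirror → queue [proxy, mesh, router, store]
Visit proxy; enqueue broker, cache, sink → queue [mesh, router, store, broker, cache, sink]
Visit mesh → queue [router, store, broker, cache, sink]
Visit router → queue [store, broker, cache, sink]
Visit store → queue [broker, cache, sink]
Visit broker → queue [cache, sink]
Visit cache → queue [sink]
Visit sink → queue []

Visit order: ledger, agent, index, leaf, mirror, proxy, mesh, router, store, broker, cache, sink

store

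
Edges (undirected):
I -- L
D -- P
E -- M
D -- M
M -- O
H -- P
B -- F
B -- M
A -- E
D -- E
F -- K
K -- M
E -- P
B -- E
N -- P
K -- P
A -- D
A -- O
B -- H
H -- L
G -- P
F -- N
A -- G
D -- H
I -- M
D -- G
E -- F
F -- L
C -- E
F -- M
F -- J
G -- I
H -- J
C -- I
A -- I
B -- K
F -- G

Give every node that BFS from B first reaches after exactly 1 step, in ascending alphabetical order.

E, F, H, K, M

Level 0: B
Level 1: E, F, H, K, M
Level 2: A, C, D, G, I, J, L, N, O, P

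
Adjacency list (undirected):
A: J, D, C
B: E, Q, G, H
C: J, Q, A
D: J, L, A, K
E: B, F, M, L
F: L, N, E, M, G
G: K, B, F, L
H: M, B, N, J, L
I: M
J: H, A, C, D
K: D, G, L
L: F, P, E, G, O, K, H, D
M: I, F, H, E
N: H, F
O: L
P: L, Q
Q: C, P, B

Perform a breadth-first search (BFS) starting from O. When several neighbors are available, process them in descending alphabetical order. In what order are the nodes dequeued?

O, L, P, K, H, G, F, E, D, Q, N, M, J, B, A, C, I

Visit O; enqueue L → queue [L]
Visit L; enqueue P, K, H, G, F, E, D → queue [P, K, H, G, F, E, D]
Visit P; enqueue Q → queue [K, H, G, F, E, D, Q]
Visit K → queue [H, G, F, E, D, Q]
Visit H; enqueue N, M, J, B → queue [G, F, E, D, Q, N, M, J, B]
Visit G → queue [F, E, D, Q, N, M, J, B]
Visit F → queue [E, D, Q, N, M, J, B]
Visit E → queue [D, Q, N, M, J, B]
Visit D; enqueue A → queue [Q, N, M, J, B, A]
Visit Q; enqueue C → queue [N, M, J, B, A, C]
Visit N → queue [M, J, B, A, C]
Visit M; enqueue I → queue [J, B, A, C, I]
Visit J → queue [B, A, C, I]
Visit B → queue [A, C, I]
Visit A → queue [C, I]
Visit C → queue [I]
Visit I → queue []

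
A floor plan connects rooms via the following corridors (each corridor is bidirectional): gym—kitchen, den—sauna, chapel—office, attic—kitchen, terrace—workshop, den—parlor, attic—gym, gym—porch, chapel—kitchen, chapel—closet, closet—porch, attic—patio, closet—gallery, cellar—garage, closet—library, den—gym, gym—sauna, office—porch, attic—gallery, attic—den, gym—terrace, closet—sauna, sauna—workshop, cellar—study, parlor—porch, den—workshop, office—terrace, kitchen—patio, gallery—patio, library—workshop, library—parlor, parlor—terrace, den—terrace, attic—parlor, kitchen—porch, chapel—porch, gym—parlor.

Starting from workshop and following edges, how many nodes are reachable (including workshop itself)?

BFS from workshop visits: workshop, terrace, sauna, library, den, parlor, office, gym, closet, attic, porch, chapel, kitchen, gallery, patio
Reachable nodes: 15 of 18 total.

15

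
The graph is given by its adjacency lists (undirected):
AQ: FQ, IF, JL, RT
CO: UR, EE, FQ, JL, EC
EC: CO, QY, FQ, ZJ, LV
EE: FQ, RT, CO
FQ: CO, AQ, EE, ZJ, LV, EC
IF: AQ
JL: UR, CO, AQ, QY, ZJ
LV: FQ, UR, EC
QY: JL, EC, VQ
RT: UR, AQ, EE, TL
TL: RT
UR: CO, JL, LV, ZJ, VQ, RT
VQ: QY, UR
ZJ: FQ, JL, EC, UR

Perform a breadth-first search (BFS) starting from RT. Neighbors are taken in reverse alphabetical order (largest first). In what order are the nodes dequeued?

Visit RT; enqueue UR, TL, EE, AQ → queue [UR, TL, EE, AQ]
Visit UR; enqueue ZJ, VQ, LV, JL, CO → queue [TL, EE, AQ, ZJ, VQ, LV, JL, CO]
Visit TL → queue [EE, AQ, ZJ, VQ, LV, JL, CO]
Visit EE; enqueue FQ → queue [AQ, ZJ, VQ, LV, JL, CO, FQ]
Visit AQ; enqueue IF → queue [ZJ, VQ, LV, JL, CO, FQ, IF]
Visit ZJ; enqueue EC → queue [VQ, LV, JL, CO, FQ, IF, EC]
Visit VQ; enqueue QY → queue [LV, JL, CO, FQ, IF, EC, QY]
Visit LV → queue [JL, CO, FQ, IF, EC, QY]
Visit JL → queue [CO, FQ, IF, EC, QY]
Visit CO → queue [FQ, IF, EC, QY]
Visit FQ → queue [IF, EC, QY]
Visit IF → queue [EC, QY]
Visit EC → queue [QY]
Visit QY → queue []

RT UR TL EE AQ ZJ VQ LV JL CO FQ IF EC QY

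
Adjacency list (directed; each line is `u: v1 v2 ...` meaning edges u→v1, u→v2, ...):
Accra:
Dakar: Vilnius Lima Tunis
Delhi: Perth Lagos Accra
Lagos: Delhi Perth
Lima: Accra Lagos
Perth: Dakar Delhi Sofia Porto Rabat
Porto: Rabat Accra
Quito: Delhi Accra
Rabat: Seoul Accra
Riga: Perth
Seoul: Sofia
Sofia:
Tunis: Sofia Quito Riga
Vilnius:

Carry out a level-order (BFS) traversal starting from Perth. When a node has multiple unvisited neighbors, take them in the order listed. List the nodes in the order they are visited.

Perth, Dakar, Delhi, Sofia, Porto, Rabat, Vilnius, Lima, Tunis, Lagos, Accra, Seoul, Quito, Riga

Visit Perth; enqueue Dakar, Delhi, Sofia, Porto, Rabat → queue [Dakar, Delhi, Sofia, Porto, Rabat]
Visit Dakar; enqueue Vilnius, Lima, Tunis → queue [Delhi, Sofia, Porto, Rabat, Vilnius, Lima, Tunis]
Visit Delhi; enqueue Lagos, Accra → queue [Sofia, Porto, Rabat, Vilnius, Lima, Tunis, Lagos, Accra]
Visit Sofia → queue [Porto, Rabat, Vilnius, Lima, Tunis, Lagos, Accra]
Visit Porto → queue [Rabat, Vilnius, Lima, Tunis, Lagos, Accra]
Visit Rabat; enqueue Seoul → queue [Vilnius, Lima, Tunis, Lagos, Accra, Seoul]
Visit Vilnius → queue [Lima, Tunis, Lagos, Accra, Seoul]
Visit Lima → queue [Tunis, Lagos, Accra, Seoul]
Visit Tunis; enqueue Quito, Riga → queue [Lagos, Accra, Seoul, Quito, Riga]
Visit Lagos → queue [Accra, Seoul, Quito, Riga]
Visit Accra → queue [Seoul, Quito, Riga]
Visit Seoul → queue [Quito, Riga]
Visit Quito → queue [Riga]
Visit Riga → queue []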